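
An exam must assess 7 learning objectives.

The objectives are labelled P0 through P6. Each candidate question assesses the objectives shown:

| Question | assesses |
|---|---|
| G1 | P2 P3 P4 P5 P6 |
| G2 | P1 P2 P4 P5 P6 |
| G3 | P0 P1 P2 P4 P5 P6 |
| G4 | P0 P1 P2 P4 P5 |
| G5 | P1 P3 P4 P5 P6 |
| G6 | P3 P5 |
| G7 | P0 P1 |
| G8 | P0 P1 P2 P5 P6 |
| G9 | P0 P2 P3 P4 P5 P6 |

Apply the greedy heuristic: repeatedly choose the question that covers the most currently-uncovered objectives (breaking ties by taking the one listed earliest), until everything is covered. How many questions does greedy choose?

Greedy: pick G3 (covers 6 new) → pick G1 (covers 1 new). Total picks: 2.

2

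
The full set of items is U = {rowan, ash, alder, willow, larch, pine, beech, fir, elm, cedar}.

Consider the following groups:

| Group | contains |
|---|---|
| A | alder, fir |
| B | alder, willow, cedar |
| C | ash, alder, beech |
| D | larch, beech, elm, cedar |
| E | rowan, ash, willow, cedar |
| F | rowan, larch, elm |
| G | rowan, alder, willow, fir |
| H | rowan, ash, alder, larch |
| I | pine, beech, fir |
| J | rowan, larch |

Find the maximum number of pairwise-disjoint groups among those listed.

B, I, J are pairwise disjoint (B={alder,willow,cedar}; I={pine,beech,fir}; J={rowan,larch}).
Every remaining group overlaps one of these, and no 4 of the listed groups are pairwise disjoint, so 3 is the maximum.

3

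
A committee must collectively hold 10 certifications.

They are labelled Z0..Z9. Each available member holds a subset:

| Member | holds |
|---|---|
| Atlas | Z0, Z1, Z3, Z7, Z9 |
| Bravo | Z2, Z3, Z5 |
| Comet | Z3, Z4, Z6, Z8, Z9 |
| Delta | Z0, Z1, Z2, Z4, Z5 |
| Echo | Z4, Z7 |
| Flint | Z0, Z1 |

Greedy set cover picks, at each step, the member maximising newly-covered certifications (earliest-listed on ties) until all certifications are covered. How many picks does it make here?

Greedy: pick Atlas (covers 5 new) → pick Comet (covers 3 new) → pick Bravo (covers 2 new). Total picks: 3.

3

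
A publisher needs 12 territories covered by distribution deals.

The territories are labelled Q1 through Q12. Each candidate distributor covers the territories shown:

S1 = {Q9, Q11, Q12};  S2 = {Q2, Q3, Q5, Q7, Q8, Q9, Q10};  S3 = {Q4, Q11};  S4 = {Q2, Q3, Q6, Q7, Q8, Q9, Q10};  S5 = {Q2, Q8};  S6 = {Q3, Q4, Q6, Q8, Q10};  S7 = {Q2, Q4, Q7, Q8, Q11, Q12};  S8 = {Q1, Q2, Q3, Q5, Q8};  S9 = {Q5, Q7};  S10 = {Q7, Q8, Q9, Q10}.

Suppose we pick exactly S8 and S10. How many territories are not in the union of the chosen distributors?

4

Union of S8, S10 = {Q1, Q2, Q3, Q5, Q7, Q8, Q9, Q10}.
Not covered: Q4, Q6, Q11, Q12 — 4 territories.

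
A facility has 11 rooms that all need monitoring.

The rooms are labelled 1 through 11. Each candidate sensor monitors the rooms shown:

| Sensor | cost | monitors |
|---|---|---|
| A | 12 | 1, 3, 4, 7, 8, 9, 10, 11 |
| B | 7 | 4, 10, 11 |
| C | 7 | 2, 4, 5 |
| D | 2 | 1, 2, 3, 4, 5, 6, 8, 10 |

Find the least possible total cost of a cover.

14

A, D together cover every room (A ∪ D = {1, 2, 3, 4, 5, 6, 7, 8, 9, 10, 11}); total cost 12 + 2 = 14.
No covering selection has total cost below 14.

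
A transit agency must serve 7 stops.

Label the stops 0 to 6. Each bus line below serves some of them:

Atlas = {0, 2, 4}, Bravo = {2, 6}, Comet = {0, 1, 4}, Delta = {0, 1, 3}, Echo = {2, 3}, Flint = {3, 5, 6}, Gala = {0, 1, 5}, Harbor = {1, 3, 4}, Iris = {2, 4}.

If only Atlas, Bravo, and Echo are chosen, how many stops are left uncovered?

2

Union of Atlas, Bravo, Echo = {0, 2, 3, 4, 6}.
Not covered: 1, 5 — 2 stops.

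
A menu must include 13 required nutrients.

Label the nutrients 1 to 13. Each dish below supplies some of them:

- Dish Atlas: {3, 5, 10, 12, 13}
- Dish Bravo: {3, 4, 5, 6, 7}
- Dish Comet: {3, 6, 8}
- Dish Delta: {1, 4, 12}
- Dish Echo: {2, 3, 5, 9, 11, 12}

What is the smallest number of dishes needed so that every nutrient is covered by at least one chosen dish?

5

Take {Atlas, Bravo, Comet, Delta, Echo}. Their union is {1, 2, 3, 4, 5, 6, 7, 8, 9, 10, 11, 12, 13}, which is all 13 nutrients.
No 4 of the 5 dishes cover everything (all 5 combinations miss at least one nutrient), so 5 is optimal.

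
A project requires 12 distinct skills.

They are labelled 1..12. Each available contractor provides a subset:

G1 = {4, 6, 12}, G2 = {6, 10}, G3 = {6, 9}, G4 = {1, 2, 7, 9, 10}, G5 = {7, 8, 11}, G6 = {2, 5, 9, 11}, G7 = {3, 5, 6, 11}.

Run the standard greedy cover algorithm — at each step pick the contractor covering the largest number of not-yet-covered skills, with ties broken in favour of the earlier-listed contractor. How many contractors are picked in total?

Greedy: pick G4 (covers 5 new) → pick G7 (covers 4 new) → pick G1 (covers 2 new) → pick G5 (covers 1 new). Total picks: 4.

4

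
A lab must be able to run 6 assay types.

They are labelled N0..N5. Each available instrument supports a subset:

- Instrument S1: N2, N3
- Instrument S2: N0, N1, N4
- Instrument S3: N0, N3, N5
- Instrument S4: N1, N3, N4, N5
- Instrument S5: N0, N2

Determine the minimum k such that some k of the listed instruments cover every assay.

2

S4 and S5 together: S4 ∪ S5 = {N0, N1, N2, N3, N4, N5} — every assay is covered.
No single instrument has all 6 assays (the largest, S4, has 4), so 2 is optimal.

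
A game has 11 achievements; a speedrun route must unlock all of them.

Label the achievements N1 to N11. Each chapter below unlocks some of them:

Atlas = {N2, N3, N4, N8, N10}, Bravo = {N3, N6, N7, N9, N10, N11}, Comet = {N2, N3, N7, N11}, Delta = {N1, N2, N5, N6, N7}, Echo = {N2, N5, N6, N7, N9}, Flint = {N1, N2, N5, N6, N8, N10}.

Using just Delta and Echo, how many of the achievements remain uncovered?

5

Union of Delta, Echo = {N1, N2, N5, N6, N7, N9}.
Not covered: N3, N4, N8, N10, N11 — 5 achievements.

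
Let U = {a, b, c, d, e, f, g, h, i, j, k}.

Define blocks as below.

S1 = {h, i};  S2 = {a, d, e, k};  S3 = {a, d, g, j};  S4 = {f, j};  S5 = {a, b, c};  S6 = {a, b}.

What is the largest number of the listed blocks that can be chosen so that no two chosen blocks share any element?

S1, S2, S4 are pairwise disjoint (S1={h,i}; S2={a,d,e,k}; S4={f,j}).
Every remaining block overlaps one of these, and no 4 of the listed blocks are pairwise disjoint, so 3 is the maximum.

3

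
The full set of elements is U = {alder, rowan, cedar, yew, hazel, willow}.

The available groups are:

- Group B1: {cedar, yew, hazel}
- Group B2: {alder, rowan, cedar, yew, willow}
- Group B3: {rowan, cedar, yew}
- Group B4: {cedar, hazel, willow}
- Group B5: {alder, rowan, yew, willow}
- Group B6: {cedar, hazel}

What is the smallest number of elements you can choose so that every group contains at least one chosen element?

H = {yew, hazel} meets every group (each contains at least one member of H), and |H| = 2.
The groups B5, B6 are pairwise disjoint, so any hitting set needs a separate element for each — at least 2. Hence 2 is optimal.

2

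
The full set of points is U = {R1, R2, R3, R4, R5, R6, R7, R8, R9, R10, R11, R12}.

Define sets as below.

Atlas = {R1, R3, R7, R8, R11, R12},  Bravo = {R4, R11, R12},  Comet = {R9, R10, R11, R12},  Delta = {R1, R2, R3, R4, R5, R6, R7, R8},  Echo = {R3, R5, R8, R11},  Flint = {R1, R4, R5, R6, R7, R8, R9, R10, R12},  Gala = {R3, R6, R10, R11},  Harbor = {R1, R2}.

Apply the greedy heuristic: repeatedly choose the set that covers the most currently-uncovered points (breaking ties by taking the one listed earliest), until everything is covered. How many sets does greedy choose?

3

Greedy: pick Flint (covers 9 new) → pick Atlas (covers 2 new) → pick Delta (covers 1 new). Total picks: 3.
(The true minimum cover uses only 2 sets, so greedy is not optimal here.)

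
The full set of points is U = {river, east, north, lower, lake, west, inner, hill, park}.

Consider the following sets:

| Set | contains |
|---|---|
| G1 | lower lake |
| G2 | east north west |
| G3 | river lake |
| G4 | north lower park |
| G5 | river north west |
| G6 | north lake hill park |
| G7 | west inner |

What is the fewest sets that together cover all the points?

5

Take {G1, G2, G3, G6, G7}. Their union is {river, east, north, lower, lake, west, inner, hill, park}, which is all 9 points.
No 4 of the 7 sets cover everything (all 35 combinations miss at least one point), so 5 is optimal.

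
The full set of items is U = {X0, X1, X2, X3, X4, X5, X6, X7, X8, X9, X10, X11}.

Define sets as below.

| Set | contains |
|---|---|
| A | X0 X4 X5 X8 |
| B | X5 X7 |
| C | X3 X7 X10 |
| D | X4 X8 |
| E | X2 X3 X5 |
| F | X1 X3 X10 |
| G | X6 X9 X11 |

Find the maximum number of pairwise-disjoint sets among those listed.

B, D, F, G are pairwise disjoint (B={X5,X7}; D={X4,X8}; F={X1,X3,X10}; G={X6,X9,X11}).
Every remaining set overlaps one of these, and no 5 of the listed sets are pairwise disjoint, so 4 is the maximum.

4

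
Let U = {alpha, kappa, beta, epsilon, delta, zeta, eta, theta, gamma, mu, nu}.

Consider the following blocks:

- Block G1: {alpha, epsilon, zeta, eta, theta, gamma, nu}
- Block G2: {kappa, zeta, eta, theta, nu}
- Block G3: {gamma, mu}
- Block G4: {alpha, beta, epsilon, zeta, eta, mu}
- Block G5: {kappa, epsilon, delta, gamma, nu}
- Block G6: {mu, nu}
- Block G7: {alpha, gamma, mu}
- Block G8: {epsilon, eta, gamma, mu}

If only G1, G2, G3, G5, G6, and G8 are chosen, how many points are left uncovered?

1

Union of G1, G2, G3, G5, G6, G8 = {alpha, kappa, epsilon, delta, zeta, eta, theta, gamma, mu, nu}.
Not covered: beta — 1 point.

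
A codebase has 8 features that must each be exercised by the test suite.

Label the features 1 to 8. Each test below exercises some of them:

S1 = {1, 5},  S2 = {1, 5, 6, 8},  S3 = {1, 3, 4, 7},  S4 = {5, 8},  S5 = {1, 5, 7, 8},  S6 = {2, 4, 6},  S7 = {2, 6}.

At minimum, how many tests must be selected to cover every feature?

Take {S3, S5, S6}. Their union is {1, 2, 3, 4, 5, 6, 7, 8}, which is all 8 features.
Only S3 contains 3, so S3 is forced; the remaining 4 features need at least 2 more tests (each remaining test adds at most 3) — so at least 3 tests are needed, and 3 is optimal.

3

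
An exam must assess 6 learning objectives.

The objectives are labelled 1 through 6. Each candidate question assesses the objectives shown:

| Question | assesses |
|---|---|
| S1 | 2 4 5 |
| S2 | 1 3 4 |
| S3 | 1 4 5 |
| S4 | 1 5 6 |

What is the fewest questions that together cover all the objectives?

Take {S1, S2, S4}. Their union is {1, 2, 3, 4, 5, 6}, which is all 6 objectives.
Only S1 contains 2, so S1 is forced; the remaining 3 objectives need at least 2 more questions (each remaining question adds at most 2) — so at least 3 questions are needed, and 3 is optimal.

3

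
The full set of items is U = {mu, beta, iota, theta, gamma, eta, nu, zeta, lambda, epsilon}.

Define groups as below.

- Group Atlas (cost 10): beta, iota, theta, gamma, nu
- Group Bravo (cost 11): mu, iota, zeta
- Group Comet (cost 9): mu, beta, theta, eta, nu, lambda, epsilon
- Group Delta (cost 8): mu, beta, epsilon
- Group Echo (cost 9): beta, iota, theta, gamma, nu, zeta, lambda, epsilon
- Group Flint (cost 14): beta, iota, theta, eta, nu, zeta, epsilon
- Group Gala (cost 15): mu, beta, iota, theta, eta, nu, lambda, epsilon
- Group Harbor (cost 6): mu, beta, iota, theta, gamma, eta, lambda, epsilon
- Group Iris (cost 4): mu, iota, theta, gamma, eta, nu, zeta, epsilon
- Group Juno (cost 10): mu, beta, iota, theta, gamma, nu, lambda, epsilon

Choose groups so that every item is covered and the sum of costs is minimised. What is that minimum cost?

10

Harbor, Iris together cover every item (Harbor ∪ Iris = {mu, beta, iota, theta, gamma, eta, nu, zeta, lambda, epsilon}); total cost 6 + 4 = 10.
No covering selection has total cost below 10.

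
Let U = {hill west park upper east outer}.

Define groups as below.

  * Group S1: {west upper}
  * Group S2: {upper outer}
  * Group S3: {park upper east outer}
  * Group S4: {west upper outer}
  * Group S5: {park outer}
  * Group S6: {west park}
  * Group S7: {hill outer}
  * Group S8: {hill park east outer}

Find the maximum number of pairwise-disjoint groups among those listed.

2

S1, S8 are pairwise disjoint (S1={west,upper}; S8={hill,park,east,outer}).
Every remaining group overlaps one of these, and no 3 of the listed groups are pairwise disjoint, so 2 is the maximum.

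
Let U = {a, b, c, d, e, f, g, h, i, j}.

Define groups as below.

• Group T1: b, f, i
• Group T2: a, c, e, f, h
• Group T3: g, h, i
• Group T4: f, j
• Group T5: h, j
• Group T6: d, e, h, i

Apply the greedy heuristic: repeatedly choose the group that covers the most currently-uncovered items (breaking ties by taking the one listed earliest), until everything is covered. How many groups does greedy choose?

Greedy: pick T2 (covers 5 new) → pick T1 (covers 2 new) → pick T3 (covers 1 new) → pick T4 (covers 1 new) → pick T6 (covers 1 new). Total picks: 5.

5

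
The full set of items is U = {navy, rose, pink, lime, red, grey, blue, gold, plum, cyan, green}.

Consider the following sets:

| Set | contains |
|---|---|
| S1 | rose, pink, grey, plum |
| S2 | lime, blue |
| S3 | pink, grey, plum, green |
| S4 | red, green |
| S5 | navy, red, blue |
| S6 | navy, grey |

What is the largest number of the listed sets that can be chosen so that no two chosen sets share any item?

3

S1, S2, S4 are pairwise disjoint (S1={rose,pink,grey,plum}; S2={lime,blue}; S4={red,green}).
Every remaining set overlaps one of these, and no 4 of the listed sets are pairwise disjoint, so 3 is the maximum.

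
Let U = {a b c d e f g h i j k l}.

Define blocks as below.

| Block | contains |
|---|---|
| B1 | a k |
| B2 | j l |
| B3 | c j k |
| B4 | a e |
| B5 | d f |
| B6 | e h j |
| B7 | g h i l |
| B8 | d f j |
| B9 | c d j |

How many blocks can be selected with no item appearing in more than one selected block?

4

B3, B4, B5, B7 are pairwise disjoint (B3={c,j,k}; B4={a,e}; B5={d,f}; B7={g,h,i,l}).
Every remaining block overlaps one of these, and no 5 of the listed blocks are pairwise disjoint, so 4 is the maximum.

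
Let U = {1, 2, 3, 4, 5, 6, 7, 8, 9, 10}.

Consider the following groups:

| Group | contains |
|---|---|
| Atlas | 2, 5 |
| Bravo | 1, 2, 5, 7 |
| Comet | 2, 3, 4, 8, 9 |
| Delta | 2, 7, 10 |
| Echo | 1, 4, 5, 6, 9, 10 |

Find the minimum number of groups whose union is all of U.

3

Bravo, Comet, and Echo cover everything between them: the union {1, 2, 3, 4, 5, 6, 7, 8, 9, 10} is all of U.
Only Comet contains 3, so Comet is forced; the remaining 5 items need at least 2 more groups (each remaining group adds at most 4) — so at least 3 groups are needed, and 3 is optimal.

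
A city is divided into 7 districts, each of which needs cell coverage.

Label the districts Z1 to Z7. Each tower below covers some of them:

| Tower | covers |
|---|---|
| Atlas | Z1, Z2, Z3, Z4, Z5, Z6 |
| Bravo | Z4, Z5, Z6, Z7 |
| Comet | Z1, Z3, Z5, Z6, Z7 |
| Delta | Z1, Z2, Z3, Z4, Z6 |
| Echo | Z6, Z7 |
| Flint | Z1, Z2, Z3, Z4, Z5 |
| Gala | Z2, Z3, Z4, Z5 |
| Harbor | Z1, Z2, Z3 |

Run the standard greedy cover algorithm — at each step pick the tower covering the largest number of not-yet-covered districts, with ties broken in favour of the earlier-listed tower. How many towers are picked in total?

Greedy: pick Atlas (covers 6 new) → pick Bravo (covers 1 new). Total picks: 2.

2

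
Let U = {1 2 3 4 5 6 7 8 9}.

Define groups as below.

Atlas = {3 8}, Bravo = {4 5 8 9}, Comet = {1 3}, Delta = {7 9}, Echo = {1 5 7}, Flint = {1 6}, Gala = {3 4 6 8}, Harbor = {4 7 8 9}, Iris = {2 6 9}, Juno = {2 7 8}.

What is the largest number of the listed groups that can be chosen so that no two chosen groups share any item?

Atlas, Delta, Flint are pairwise disjoint (Atlas={3,8}; Delta={7,9}; Flint={1,6}).
Every remaining group overlaps one of these, and no 4 of the listed groups are pairwise disjoint, so 3 is the maximum.

3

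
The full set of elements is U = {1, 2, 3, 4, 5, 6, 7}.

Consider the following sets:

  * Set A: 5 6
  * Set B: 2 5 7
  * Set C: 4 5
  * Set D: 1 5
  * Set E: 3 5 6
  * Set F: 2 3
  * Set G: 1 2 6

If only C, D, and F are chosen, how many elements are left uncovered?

2

Union of C, D, F = {1, 2, 3, 4, 5}.
Not covered: 6, 7 — 2 elements.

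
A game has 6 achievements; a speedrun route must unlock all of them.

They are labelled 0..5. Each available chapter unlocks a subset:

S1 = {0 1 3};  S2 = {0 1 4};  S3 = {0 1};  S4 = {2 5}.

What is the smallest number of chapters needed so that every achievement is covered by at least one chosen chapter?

3

S1 and S2 and S4 together: S1 ∪ S2 ∪ S4 = {0, 1, 2, 3, 4, 5} — every achievement is covered.
Only S4 contains 2, so S4 is forced; the remaining 4 achievements need at least 2 more chapters (each remaining chapter adds at most 3) — so at least 3 chapters are needed, and 3 is optimal.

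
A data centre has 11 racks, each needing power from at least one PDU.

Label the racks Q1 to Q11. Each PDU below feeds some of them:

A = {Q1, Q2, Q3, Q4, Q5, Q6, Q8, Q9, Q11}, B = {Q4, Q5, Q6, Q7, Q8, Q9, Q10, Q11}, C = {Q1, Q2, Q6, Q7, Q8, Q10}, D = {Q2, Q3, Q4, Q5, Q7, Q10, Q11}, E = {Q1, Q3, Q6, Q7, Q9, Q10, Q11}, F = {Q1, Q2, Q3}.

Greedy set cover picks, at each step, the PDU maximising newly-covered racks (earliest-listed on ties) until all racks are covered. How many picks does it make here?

Greedy: pick A (covers 9 new) → pick B (covers 2 new). Total picks: 2.

2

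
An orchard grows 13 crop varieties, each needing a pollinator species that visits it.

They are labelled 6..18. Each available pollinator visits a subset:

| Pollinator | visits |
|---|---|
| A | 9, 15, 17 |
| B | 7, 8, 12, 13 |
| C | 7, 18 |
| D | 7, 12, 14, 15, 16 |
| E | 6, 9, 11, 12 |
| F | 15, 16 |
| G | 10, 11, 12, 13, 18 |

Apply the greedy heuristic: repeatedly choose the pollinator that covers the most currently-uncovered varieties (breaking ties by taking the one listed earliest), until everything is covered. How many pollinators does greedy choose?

5

Greedy: pick D (covers 5 new) → pick G (covers 4 new) → pick A (covers 2 new) → pick B (covers 1 new) → pick E (covers 1 new). Total picks: 5.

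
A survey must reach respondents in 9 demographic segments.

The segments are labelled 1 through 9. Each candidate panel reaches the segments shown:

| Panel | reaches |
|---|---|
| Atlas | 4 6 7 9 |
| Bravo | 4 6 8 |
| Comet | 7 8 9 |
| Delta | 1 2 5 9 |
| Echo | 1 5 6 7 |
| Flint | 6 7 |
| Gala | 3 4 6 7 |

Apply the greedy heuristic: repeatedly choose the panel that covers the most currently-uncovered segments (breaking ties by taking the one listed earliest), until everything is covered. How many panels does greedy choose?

4

Greedy: pick Atlas (covers 4 new) → pick Delta (covers 3 new) → pick Bravo (covers 1 new) → pick Gala (covers 1 new). Total picks: 4.
(The true minimum cover uses only 3 panels, so greedy is not optimal here.)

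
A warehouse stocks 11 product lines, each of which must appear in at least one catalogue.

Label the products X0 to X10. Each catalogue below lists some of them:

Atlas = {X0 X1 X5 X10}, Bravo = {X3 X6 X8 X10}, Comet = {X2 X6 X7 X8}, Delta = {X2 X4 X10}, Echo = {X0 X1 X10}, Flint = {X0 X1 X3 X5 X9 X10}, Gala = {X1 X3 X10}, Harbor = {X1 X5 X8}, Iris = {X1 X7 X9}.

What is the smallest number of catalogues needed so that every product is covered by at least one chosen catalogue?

3

Take {Comet, Delta, Flint}. Their union is {X0, X1, X2, X3, X4, X5, X6, X7, X8, X9, X10}, which is all 11 products.
Only Delta contains X4, so Delta is forced; the remaining 8 products need at least 2 more catalogues (each remaining catalogue adds at most 5) — so at least 3 catalogues are needed, and 3 is optimal.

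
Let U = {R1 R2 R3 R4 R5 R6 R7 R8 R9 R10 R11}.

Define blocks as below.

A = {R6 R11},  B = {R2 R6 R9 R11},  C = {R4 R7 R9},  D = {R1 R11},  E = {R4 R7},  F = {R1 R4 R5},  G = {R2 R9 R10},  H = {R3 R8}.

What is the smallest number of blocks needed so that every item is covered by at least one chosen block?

B, E, F, G, and H cover everything between them: the union {R1, R2, R3, R4, R5, R6, R7, R8, R9, R10, R11} is all of U.
No 4 of the 8 blocks cover everything (all 70 combinations miss at least one item), so 5 is optimal.

5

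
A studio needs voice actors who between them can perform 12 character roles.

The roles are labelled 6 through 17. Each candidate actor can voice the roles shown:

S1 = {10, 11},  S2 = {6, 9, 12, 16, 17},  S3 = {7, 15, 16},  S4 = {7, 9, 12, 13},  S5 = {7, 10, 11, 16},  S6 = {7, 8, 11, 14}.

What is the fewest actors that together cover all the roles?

S1 and S2 and S3 and S4 and S6 together: S1 ∪ S2 ∪ S3 ∪ S4 ∪ S6 = {6, 7, 8, 9, 10, 11, 12, 13, 14, 15, 16, 17} — every role is covered.
No 4 of the 6 actors cover everything (all 15 combinations miss at least one role), so 5 is optimal.

5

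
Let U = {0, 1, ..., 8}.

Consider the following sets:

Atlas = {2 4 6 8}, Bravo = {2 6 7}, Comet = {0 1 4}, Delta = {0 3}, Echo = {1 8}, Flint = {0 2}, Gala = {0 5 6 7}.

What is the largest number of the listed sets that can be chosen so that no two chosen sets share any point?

Bravo, Delta, Echo are pairwise disjoint (Bravo={2,6,7}; Delta={0,3}; Echo={1,8}).
Every remaining set overlaps one of these, and no 4 of the listed sets are pairwise disjoint, so 3 is the maximum.

3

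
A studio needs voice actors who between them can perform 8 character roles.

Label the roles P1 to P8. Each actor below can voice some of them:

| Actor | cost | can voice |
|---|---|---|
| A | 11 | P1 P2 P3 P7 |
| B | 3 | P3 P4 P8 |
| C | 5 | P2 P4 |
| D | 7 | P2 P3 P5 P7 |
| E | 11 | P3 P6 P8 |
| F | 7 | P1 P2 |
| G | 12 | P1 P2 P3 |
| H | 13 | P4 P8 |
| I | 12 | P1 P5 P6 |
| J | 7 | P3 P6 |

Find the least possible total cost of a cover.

22

B, D, I together cover every role (B ∪ D ∪ I = {P1, P2, P3, P4, P5, P6, P7, P8}); total cost 3 + 7 + 12 = 22.
No covering selection has total cost below 22.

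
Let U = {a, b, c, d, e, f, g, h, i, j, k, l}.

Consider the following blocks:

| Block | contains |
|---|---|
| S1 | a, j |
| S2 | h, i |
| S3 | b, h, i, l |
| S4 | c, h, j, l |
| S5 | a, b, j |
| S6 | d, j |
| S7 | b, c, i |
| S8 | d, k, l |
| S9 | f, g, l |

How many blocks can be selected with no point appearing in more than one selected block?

3

S1, S7, S9 are pairwise disjoint (S1={a,j}; S7={b,c,i}; S9={f,g,l}).
Every remaining block overlaps one of these, and no 4 of the listed blocks are pairwise disjoint, so 3 is the maximum.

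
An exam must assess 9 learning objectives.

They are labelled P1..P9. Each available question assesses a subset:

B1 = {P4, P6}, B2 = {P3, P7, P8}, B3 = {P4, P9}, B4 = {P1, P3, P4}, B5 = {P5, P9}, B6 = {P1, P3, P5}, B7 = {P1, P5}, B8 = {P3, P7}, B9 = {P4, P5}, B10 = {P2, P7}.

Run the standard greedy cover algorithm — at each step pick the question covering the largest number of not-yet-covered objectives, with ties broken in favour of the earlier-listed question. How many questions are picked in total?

Greedy: pick B2 (covers 3 new) → pick B1 (covers 2 new) → pick B5 (covers 2 new) → pick B4 (covers 1 new) → pick B10 (covers 1 new). Total picks: 5.

5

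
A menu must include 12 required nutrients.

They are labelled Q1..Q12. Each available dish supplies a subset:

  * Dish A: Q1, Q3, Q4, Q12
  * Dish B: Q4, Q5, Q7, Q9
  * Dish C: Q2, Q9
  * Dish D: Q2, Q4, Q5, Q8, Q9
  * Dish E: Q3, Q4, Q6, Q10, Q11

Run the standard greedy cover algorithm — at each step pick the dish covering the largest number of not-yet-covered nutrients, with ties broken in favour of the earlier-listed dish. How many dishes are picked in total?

4

Greedy: pick D (covers 5 new) → pick E (covers 4 new) → pick A (covers 2 new) → pick B (covers 1 new). Total picks: 4.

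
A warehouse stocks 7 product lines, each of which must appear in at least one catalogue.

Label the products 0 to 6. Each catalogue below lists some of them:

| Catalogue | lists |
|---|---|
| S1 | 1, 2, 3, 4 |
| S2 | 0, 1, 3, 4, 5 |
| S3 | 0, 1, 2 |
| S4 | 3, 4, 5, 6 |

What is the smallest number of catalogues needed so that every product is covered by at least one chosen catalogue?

S3 and S4 together: S3 ∪ S4 = {0, 1, 2, 3, 4, 5, 6} — every product is covered.
No single catalogue has all 7 products (the largest, S2, has 5), so 2 is optimal.

2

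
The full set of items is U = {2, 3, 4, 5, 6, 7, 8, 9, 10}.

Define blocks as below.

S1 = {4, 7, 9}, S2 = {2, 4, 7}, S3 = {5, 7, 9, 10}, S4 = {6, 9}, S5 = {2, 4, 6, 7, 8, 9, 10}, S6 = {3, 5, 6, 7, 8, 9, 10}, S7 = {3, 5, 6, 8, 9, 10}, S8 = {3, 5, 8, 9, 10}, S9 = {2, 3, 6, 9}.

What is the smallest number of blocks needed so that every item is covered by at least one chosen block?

S5 and S6 together: S5 ∪ S6 = {2, 3, 4, 5, 6, 7, 8, 9, 10} — every item is covered.
No single block has all 9 items (the largest, S5, has 7), so 2 is optimal.

2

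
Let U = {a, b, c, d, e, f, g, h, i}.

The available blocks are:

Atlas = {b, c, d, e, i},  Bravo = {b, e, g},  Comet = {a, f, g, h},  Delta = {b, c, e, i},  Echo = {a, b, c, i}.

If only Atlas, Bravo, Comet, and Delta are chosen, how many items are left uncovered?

Union of Atlas, Bravo, Comet, Delta = {a, b, c, d, e, f, g, h, i} — that's every item, so 0 are uncovered.

0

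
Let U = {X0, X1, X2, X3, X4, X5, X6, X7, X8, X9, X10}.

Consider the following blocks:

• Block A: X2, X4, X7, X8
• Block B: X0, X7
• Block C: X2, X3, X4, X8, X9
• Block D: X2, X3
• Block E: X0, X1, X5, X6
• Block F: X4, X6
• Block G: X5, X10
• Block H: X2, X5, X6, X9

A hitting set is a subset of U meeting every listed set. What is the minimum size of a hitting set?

4

Take T = {X3, X5, X6, X7}. Each listed block contains at least one of these, so T is a hitting set of size 4.
The blocks B, D, F, G are pairwise disjoint, so any hitting set needs a separate element for each — at least 4. Hence 4 is optimal.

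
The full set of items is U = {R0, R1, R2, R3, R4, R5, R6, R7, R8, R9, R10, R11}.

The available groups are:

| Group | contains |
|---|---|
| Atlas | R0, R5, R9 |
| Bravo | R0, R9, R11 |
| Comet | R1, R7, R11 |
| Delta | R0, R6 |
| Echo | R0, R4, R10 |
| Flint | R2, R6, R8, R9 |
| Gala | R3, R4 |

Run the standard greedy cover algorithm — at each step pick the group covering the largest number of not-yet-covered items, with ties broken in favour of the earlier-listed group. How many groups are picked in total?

Greedy: pick Flint (covers 4 new) → pick Comet (covers 3 new) → pick Echo (covers 3 new) → pick Atlas (covers 1 new) → pick Gala (covers 1 new). Total picks: 5.

5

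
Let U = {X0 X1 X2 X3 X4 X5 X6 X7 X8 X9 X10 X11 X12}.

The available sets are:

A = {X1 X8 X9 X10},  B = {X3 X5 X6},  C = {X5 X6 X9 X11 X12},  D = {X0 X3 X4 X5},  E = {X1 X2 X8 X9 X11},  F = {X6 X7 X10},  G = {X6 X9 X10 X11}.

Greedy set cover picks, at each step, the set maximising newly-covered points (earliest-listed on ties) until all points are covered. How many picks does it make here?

5

Greedy: pick C (covers 5 new) → pick A (covers 3 new) → pick D (covers 3 new) → pick E (covers 1 new) → pick F (covers 1 new). Total picks: 5.
(The true minimum cover uses only 4 sets, so greedy is not optimal here.)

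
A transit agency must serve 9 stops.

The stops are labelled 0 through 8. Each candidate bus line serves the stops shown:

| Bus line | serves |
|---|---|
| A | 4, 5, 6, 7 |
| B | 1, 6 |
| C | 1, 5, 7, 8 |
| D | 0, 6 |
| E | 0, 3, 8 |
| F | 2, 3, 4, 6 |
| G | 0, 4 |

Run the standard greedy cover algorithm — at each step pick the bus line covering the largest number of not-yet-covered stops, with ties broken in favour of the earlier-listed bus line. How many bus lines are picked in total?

4

Greedy: pick A (covers 4 new) → pick E (covers 3 new) → pick B (covers 1 new) → pick F (covers 1 new). Total picks: 4.
(The true minimum cover uses only 3 bus lines, so greedy is not optimal here.)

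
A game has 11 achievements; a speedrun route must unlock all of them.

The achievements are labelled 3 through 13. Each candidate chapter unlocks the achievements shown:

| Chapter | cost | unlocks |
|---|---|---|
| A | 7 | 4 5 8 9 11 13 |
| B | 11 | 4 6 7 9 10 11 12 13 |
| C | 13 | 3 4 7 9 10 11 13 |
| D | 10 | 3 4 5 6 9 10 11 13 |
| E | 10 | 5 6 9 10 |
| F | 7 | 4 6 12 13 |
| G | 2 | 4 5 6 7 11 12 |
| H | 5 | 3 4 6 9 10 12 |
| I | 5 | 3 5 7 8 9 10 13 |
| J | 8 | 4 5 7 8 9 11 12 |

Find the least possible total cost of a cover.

7

G, I together cover every achievement (G ∪ I = {3, 4, 5, 6, 7, 8, 9, 10, 11, 12, 13}); total cost 2 + 5 = 7.
No covering selection has total cost below 7.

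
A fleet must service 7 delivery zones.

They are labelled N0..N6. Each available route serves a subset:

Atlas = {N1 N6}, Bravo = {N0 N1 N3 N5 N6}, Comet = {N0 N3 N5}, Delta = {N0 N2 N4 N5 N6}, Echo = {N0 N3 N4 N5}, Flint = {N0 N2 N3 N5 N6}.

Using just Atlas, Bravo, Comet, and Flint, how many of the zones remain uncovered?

1

Union of Atlas, Bravo, Comet, Flint = {N0, N1, N2, N3, N5, N6}.
Not covered: N4 — 1 zone.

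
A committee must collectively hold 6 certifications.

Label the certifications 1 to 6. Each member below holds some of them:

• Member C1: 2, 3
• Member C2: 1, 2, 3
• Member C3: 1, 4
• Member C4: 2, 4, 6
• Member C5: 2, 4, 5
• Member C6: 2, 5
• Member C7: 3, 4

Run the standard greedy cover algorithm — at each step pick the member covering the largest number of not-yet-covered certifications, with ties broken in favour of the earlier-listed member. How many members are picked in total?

Greedy: pick C2 (covers 3 new) → pick C4 (covers 2 new) → pick C5 (covers 1 new). Total picks: 3.

3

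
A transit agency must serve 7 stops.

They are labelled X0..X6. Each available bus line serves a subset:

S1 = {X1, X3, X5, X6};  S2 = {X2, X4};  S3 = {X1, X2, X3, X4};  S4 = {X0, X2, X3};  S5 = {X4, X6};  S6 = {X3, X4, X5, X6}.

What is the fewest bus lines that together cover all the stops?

S3 and S4 and S6 together: S3 ∪ S4 ∪ S6 = {X0, X1, X2, X3, X4, X5, X6} — every stop is covered.
Only S4 contains X0, so S4 is forced; the remaining 4 stops need at least 2 more bus lines (each remaining bus line adds at most 3) — so at least 3 bus lines are needed, and 3 is optimal.

3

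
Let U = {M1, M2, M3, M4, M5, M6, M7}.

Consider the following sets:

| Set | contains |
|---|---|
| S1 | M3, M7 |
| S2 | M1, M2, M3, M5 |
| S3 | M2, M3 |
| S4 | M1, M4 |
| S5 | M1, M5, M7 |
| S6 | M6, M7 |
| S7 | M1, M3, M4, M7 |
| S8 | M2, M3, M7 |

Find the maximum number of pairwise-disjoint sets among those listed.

3

S3, S4, S6 are pairwise disjoint (S3={M2,M3}; S4={M1,M4}; S6={M6,M7}).
Every remaining set overlaps one of these, and no 4 of the listed sets are pairwise disjoint, so 3 is the maximum.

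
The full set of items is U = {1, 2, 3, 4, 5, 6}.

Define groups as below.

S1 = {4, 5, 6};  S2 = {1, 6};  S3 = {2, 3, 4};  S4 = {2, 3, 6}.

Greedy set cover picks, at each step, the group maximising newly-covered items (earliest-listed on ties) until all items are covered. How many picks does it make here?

3

Greedy: pick S1 (covers 3 new) → pick S3 (covers 2 new) → pick S2 (covers 1 new). Total picks: 3.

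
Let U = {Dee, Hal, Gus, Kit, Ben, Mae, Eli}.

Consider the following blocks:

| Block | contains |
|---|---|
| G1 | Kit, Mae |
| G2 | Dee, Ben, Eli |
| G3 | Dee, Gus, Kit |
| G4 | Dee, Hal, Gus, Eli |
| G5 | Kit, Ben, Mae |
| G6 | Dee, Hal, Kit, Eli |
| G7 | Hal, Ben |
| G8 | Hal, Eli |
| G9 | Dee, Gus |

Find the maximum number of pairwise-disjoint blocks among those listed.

3

G1, G8, G9 are pairwise disjoint (G1={Kit,Mae}; G8={Hal,Eli}; G9={Dee,Gus}).
Every remaining block overlaps one of these, and no 4 of the listed blocks are pairwise disjoint, so 3 is the maximum.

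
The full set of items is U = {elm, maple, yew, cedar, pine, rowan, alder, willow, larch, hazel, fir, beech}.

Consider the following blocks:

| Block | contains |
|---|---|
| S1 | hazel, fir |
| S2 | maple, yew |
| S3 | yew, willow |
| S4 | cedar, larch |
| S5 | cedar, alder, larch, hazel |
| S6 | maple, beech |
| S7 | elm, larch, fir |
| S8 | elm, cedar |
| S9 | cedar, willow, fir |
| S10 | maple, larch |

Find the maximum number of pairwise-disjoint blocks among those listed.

4

S1, S3, S8, S10 are pairwise disjoint (S1={hazel,fir}; S3={yew,willow}; S8={elm,cedar}; S10={maple,larch}).
Every remaining block overlaps one of these, and no 5 of the listed blocks are pairwise disjoint, so 4 is the maximum.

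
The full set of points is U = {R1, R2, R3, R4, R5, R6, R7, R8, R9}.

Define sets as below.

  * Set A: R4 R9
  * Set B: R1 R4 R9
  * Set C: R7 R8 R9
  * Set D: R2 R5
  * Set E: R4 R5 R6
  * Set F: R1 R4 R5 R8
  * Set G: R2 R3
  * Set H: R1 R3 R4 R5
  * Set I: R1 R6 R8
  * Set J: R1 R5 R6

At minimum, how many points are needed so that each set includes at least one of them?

4

T = {R2, R4, R6, R7} meets every set (each contains at least one member of T), and |T| = 4.
No choice of 3 points meets every set, so 4 is the minimum.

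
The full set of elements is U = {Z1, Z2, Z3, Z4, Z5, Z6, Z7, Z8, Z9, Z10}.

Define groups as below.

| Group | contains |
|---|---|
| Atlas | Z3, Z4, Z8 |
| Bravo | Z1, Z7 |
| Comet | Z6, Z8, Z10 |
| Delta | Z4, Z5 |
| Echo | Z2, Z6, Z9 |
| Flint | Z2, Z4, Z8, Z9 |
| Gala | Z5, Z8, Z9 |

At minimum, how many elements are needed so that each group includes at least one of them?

The 4 elements {Z1, Z5, Z8, Z9} hit every group.
No choice of 3 elements meets every group, so 4 is the minimum.

4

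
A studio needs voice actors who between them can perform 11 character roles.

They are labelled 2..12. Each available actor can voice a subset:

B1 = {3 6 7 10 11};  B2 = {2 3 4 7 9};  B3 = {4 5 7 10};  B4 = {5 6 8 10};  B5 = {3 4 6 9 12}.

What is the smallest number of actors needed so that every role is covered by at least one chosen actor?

Take {B1, B2, B4, B5}. Their union is {2, 3, 4, 5, 6, 7, 8, 9, 10, 11, 12}, which is all 11 roles.
No 3 of the 5 actors cover everything (all 10 combinations miss at least one role), so 4 is optimal.

4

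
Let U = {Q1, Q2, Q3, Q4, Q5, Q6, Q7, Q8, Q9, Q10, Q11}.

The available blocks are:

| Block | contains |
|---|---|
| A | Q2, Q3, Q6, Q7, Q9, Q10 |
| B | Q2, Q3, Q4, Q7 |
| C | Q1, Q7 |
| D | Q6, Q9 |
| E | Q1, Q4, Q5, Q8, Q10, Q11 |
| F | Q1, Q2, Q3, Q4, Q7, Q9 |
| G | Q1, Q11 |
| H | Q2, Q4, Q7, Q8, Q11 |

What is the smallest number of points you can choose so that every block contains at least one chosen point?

3

The 3 points {Q6, Q7, Q11} hit every block.
The blocks B, D, G are pairwise disjoint, so any hitting set needs a separate point for each — at least 3. Hence 3 is optimal.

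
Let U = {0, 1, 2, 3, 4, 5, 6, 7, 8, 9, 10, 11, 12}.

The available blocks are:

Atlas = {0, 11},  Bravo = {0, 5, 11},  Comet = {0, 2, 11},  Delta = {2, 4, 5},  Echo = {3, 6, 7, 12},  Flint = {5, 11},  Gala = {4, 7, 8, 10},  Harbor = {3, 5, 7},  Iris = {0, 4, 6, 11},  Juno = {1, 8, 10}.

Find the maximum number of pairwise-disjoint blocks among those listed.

4

Atlas, Delta, Echo, Juno are pairwise disjoint (Atlas={0,11}; Delta={2,4,5}; Echo={3,6,7,12}; Juno={1,8,10}).
Every remaining block overlaps one of these, and no 5 of the listed blocks are pairwise disjoint, so 4 is the maximum.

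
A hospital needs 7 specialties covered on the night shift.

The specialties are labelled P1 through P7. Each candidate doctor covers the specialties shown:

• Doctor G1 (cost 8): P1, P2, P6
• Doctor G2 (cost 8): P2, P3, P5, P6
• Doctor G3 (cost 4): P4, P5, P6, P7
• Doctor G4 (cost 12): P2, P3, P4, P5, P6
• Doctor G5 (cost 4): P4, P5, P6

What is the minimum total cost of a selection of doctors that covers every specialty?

G1, G2, G3 together cover every specialty (G1 ∪ G2 ∪ G3 = {P1, P2, P3, P4, P5, P6, P7}); total cost 8 + 8 + 4 = 20.
No covering selection has total cost below 20.

20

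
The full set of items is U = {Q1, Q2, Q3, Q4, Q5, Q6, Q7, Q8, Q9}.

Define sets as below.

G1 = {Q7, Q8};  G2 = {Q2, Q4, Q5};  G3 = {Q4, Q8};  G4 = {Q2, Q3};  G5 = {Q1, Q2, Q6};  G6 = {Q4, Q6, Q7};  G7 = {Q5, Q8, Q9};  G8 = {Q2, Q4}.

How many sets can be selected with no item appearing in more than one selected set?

G4, G6, G7 are pairwise disjoint (G4={Q2,Q3}; G6={Q4,Q6,Q7}; G7={Q5,Q8,Q9}).
Every remaining set overlaps one of these, and no 4 of the listed sets are pairwise disjoint, so 3 is the maximum.

3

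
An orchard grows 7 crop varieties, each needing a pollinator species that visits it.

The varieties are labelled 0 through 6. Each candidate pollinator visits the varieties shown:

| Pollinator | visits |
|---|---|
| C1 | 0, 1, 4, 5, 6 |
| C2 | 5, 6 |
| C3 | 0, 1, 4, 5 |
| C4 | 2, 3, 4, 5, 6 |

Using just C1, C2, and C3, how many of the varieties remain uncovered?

Union of C1, C2, C3 = {0, 1, 4, 5, 6}.
Not covered: 2, 3 — 2 varieties.

2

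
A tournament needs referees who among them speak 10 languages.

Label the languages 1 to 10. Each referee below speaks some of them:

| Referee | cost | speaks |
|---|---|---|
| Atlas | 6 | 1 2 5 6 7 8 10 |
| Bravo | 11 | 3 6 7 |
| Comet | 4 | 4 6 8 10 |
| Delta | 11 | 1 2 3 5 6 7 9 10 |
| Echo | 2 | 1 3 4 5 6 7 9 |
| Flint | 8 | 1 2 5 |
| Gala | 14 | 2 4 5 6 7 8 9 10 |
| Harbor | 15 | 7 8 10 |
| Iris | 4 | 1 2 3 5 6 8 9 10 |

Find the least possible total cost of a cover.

Echo, Iris together cover every language (Echo ∪ Iris = {1, 2, 3, 4, 5, 6, 7, 8, 9, 10}); total cost 2 + 4 = 6.
No covering selection has total cost below 6.

6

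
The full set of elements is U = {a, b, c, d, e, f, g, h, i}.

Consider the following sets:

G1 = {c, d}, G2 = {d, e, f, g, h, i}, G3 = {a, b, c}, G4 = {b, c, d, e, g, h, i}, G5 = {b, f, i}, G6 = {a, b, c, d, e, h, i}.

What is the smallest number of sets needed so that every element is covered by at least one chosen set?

Take {G2, G3}. Their union is {a, b, c, d, e, f, g, h, i}, which is all 9 elements.
No single set has all 9 elements (the largest, G4, has 7), so 2 is optimal.

2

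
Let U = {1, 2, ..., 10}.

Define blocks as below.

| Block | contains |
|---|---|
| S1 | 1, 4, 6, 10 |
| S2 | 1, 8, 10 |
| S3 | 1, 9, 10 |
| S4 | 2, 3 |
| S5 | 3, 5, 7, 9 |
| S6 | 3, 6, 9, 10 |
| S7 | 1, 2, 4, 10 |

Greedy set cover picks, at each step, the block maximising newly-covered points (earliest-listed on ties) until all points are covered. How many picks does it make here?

Greedy: pick S1 (covers 4 new) → pick S5 (covers 4 new) → pick S2 (covers 1 new) → pick S4 (covers 1 new). Total picks: 4.

4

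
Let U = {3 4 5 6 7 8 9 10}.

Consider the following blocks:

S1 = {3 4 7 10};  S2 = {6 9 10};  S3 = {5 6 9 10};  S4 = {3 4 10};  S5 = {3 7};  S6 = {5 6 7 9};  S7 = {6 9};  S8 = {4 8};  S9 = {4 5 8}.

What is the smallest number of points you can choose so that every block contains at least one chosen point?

Take H = {4, 7, 9}. Each listed block contains at least one of these, so H is a hitting set of size 3.
The blocks S2, S5, S8 are pairwise disjoint, so any hitting set needs a separate point for each — at least 3. Hence 3 is optimal.

3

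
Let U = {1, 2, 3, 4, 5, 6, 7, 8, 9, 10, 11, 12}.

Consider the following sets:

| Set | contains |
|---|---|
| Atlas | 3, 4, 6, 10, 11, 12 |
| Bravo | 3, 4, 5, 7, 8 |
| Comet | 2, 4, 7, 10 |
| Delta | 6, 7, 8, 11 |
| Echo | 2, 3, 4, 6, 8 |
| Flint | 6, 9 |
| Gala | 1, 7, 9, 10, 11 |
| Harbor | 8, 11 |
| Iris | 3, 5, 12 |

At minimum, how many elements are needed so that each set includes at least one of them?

4

The 4 elements {2, 5, 6, 11} hit every set.
The sets Comet, Flint, Harbor, Iris are pairwise disjoint, so any hitting set needs a separate element for each — at least 4. Hence 4 is optimal.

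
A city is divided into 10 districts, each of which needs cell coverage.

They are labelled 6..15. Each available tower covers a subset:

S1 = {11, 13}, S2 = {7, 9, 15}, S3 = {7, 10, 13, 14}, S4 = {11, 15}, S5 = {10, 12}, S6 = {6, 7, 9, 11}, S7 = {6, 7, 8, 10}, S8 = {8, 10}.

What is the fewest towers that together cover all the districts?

S1 and S2 and S3 and S5 and S7 together: S1 ∪ S2 ∪ S3 ∪ S5 ∪ S7 = {6, 7, 8, 9, 10, 11, 12, 13, 14, 15} — every district is covered.
No 4 of the 8 towers cover everything (all 70 combinations miss at least one district), so 5 is optimal.

5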